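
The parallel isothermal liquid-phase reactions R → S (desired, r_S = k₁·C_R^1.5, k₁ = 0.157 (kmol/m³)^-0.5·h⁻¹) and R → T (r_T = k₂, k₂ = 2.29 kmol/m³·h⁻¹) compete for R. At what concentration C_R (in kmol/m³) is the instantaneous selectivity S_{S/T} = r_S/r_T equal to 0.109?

1.36 kmol/m³

S_{S/T} = (k₁/k₂)·C_R^1.5 ⇒ C_R = (S·k₂/k₁)^(1/1.5).
= (0.109×2.29/0.157)^(0.6667) = (1.590)^(0.6667) = 1.36 kmol/m³.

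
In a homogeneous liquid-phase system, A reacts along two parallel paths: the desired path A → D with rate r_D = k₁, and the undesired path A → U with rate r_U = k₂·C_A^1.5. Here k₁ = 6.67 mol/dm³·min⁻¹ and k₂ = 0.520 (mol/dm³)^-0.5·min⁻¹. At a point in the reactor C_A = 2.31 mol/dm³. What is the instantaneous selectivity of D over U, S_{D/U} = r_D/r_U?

S_{D/U} = r_D/r_U = (k₁)/(k₂·C_A^1.5) = (k₁/k₂)·C_A^-1.5.
= (6.67) / (0.520×2.310^1.5) = 6.670/1.826 = 3.65.
The undesired path is higher order in A, so low C_A (CSTR or dilute feed) favours D.

3.65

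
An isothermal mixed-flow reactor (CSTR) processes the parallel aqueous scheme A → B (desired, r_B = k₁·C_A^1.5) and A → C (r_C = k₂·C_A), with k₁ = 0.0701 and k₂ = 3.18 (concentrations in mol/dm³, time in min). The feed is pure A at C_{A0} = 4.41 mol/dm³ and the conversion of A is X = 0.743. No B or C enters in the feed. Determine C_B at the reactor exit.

Exit C_A = C_{A0}(1−X) = 4.41×0.257 = 1.133 mol/dm³.
In a CSTR the entire volume is at exit conditions, so r_B = 0.0701×1.133^1.5 = 0.08458 and r_C = 3.18×1.133 = 3.604.
Fraction of consumed A going to B: r_B/(r_B+r_C) = 0.02293.
C_B = 0.02293·C_{A0}·X = 0.02293×4.41×0.743 = 0.0751 mol/dm³.

0.0751 mol/dm³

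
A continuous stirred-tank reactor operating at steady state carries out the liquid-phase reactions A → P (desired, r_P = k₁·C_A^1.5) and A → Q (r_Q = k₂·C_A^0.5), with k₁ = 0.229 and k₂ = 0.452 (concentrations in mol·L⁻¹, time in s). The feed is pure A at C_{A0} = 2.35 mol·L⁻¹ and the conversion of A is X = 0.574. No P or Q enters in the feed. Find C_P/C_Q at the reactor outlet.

0.507

Exit C_A = C_{A0}(1−X) = 2.35×0.426 = 1.001 mol·L⁻¹.
In a CSTR the entire volume is at exit conditions, so r_P = 0.229×1.001^1.5 = 0.2294 and r_Q = 0.452×1.001^0.5 = 0.4522.
Overall selectivity = C_P/C_Q = r_Pτ/(r_Qτ) = r_P/r_Q = 0.507.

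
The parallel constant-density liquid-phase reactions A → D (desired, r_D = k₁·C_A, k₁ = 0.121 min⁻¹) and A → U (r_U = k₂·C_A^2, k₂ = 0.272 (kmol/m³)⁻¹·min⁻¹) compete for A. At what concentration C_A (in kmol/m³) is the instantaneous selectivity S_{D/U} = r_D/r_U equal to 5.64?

0.0789 kmol/m³

S_{D/U} = (k₁/k₂)·C_A⁻¹ ⇒ C_A = (S·k₂/k₁)^(-1).
= (5.64×0.272/0.121)^(-1) = (12.68)^(-1) = 0.0789 kmol/m³.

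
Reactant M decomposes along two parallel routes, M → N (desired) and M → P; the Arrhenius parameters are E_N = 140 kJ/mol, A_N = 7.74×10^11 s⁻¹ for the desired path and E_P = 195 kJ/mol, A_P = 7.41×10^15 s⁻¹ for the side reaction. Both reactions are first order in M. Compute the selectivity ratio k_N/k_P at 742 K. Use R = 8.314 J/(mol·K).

Since both paths have the same order in M, the concentration cancels and S_{N/P} = k_N/k_P = (A_N/A_P)·exp[(E_P−E_N)/(RT)].
(E_P−E_N)/(RT) = (195−140)×10³/(8.314×742) = 55000/6169 = 8.916.
k_N/k_P = (7.74×10^11/7.41×10^15)·exp(8.916) = 1.045×10^-4 × 7447 = 0.778.
Since E_N < E_P, lowering the temperature improves selectivity toward N.

0.778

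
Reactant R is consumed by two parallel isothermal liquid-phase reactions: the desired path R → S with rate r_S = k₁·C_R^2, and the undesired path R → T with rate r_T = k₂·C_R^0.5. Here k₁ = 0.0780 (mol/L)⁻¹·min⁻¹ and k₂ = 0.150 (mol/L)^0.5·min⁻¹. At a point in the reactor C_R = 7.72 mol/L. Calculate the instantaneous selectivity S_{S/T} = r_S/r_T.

11.2

S_{S/T} = r_S/r_T = (k₁·C_R^2)/(k₂·C_R^0.5) = (k₁/k₂)·C_R^1.5.
= (0.0780×7.720^2) / (0.150×7.720^0.5) = 4.649/0.4168 = 11.2.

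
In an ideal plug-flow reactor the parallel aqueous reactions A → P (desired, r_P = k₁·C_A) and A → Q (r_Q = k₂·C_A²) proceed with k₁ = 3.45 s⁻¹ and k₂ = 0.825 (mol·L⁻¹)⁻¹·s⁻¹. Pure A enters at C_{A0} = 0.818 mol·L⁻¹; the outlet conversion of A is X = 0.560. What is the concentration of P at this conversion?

0.402 mol·L⁻¹

C_A = C_{A0}(1−X) = 0.3599 mol·L⁻¹.
Along a PFR/batch, dC_P/dC_A = −r_P/(r_P+r_Q) = −k₁/(k₁+k₂·C_A).
Integrating from C_{A0} to C_A: C_P = (3.45/0.825)·ln[(3.45+0.825·0.818)/(3.45+0.825·0.360)] = 4.182·ln(4.125/3.747) = 0.4018 mol·L⁻¹.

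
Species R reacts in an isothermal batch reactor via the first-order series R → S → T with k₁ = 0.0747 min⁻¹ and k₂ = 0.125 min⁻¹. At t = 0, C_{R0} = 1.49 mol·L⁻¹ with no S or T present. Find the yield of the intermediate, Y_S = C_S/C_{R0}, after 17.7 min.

Solving the coupled first-order balances gives C_S(t) = [k₁/(k₂−k₁)]·C_{R0}·(e^(−k₁t) − e^(−k₂t)).
e^(−k₁t) = e^(−0.0747×17.7) = e^(−1.322) = 0.2666; e^(−k₂t) = e^(−2.212) = 0.1094.
C_S = 0.0747×1.49/(0.125−0.0747) × (0.2666−0.1094) = 2.213×0.1571 = 0.3477 mol·L⁻¹.
Y_S = C_S/C_{R0} = 0.3477/1.49 = 0.233.

0.233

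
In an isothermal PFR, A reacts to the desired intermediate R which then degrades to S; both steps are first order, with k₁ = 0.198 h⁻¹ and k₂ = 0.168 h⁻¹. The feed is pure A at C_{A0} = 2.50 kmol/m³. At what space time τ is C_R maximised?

The intermediate peaks when r₁ = r₂, i.e. k₁e^(−k₁τ) = k₂e^(−k₂τ), giving τ_opt = ln(k₂/k₁)/(k₂−k₁).
= ln(0.168/0.198)/(0.168−0.198) = ln(0.8485)/-0.03000 = -0.1643/-0.03000 = 5.48 h.

5.48 h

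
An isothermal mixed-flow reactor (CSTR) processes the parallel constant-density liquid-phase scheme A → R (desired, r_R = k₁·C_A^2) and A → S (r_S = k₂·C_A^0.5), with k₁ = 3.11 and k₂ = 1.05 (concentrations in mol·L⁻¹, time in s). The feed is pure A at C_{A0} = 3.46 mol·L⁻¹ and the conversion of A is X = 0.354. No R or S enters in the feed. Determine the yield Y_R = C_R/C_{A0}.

Exit C_A = C_{A0}(1−X) = 3.46×0.646 = 2.235 mol·L⁻¹.
Rates in a CSTR are evaluated at the outlet concentration: r_R = 3.11×2.235^2 = 15.54, r_S = 1.05×2.235^0.5 = 1.570.
Fraction of consumed A going to R: r_R/(r_R+r_S) = 0.9082.
C_R = 0.9082·C_{A0}·X = 0.9082×3.46×0.354 = 1.11 mol·L⁻¹; Y_R = C_R/C_{A0} = 0.322.

0.322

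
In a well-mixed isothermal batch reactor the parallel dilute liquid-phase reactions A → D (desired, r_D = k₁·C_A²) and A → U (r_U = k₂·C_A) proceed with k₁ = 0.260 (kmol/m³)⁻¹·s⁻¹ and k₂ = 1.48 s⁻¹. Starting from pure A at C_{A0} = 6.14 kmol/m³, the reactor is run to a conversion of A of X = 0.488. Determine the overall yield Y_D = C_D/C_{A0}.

C_A = C_{A0}(1−X) = 3.144 kmol/m³.
Along a PFR/batch, dC_U/dC_A = −r_U/(r_D+r_U) = −k₂/(k₂+k₁·C_A).
Integrating from C_{A0} to C_A: C_U = (1.48/0.260)·ln[(1.48+0.260·6.14)/(1.48+0.260·3.14)] = 5.692·ln(3.076/2.297) = 1.662 kmol/m³.
Then C_D = (C_{A0}−C_A) − C_U = 2.996 − 1.662 = 1.334 kmol/m³.
Y_D = C_D/C_{A0} = 1.334/6.14 = 0.217.

0.217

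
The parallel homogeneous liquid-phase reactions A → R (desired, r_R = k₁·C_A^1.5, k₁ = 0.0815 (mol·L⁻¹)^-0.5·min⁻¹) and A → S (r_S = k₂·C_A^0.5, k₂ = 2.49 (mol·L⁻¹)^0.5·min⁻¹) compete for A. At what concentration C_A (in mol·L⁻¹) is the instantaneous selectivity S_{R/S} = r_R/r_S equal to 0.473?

S_{R/S} = (k₁/k₂)·C_A ⇒ C_A = S·k₂/k₁.
= 0.473×2.49/0.0815 = 14.5 mol·L⁻¹.

14.5 mol·L⁻¹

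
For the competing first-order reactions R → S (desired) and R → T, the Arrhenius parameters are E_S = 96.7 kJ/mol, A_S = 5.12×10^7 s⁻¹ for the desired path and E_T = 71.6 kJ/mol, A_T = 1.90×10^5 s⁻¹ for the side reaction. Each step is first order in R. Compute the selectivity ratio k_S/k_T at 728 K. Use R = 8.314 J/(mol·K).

k_S/k_T = (A_S/A_T)·exp[−(E_S−E_T)/(RT)] = (A_S/A_T)·exp[(E_T−E_S)/(RT)].
(E_T−E_S)/(RT) = (71.6−96.7)×10³/(8.314×728) = -25100/6053 = -4.147.
k_S/k_T = (5.12×10^7/1.90×10^5)·exp(-4.147) = 269.5 × 0.01581 = 4.26.
Since E_S > E_T, raising the temperature improves selectivity toward S.

4.26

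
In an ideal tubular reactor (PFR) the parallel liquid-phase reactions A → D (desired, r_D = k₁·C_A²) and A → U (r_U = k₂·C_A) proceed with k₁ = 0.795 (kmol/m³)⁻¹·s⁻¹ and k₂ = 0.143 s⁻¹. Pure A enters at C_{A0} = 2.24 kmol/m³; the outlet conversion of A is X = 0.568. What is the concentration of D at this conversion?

C_A = C_{A0}(1−X) = 0.9677 kmol/m³.
Along a PFR/batch, dC_U/dC_A = −r_U/(r_D+r_U) = −k₂/(k₂+k₁·C_A).
Integrating from C_{A0} to C_A: C_U = (0.143/0.795)·ln[(0.143+0.795·2.24)/(0.143+0.795·0.968)] = 0.1799·ln(1.924/0.9123) = 0.1342 kmol/m³.
Then C_D = (C_{A0}−C_A) − C_U = 1.272 − 0.1342 = 1.138 kmol/m³.

1.14 kmol/m³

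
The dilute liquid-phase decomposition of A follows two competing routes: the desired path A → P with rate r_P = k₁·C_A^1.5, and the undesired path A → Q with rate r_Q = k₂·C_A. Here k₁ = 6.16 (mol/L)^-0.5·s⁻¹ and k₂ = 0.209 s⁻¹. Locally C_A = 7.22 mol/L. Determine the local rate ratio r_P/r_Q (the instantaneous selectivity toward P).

S_{P/Q} = r_P/r_Q = (k₁·C_A^1.5)/(k₂·C_A) = (k₁/k₂)·C_A^0.5.
= (6.16×7.220^1.5) / (0.209×7.220) = 119.5/1.509 = 79.2.
Since the desired path is higher order in A, keeping C_A high (PFR or concentrated feed) favours P.

79.2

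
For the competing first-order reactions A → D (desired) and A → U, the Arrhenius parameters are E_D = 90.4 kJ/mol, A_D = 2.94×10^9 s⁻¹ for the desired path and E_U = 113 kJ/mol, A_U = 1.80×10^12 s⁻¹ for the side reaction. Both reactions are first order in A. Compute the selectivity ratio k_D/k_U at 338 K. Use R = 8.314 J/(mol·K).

With equal orders, S_{D/U} = k_D/k_U = (A_D/A_U)·exp[(E_U−E_D)/(RT)].
(E_U−E_D)/(RT) = (113−90.4)×10³/(8.314×338) = 22600/2810 = 8.042.
k_D/k_U = (2.94×10^9/1.80×10^12)·exp(8.042) = 0.001633 × 3110 = 5.08.
Since E_D < E_U, lowering the temperature improves selectivity toward D.

5.08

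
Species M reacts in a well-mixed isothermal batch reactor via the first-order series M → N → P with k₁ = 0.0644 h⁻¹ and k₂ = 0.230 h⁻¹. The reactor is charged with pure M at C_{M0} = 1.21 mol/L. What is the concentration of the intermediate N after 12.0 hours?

0.187 mol/L

The intermediate concentration in a first-order A→B→C sequence is C_N = k₁C_{M0}(e^(−k₁t) − e^(−k₂t))/(k₂−k₁).
e^(−k₁t) = e^(−0.0644×12.0) = e^(−0.7728) = 0.4617; e^(−k₂t) = e^(−2.760) = 0.06329.
C_N = 0.0644×1.21/(0.230−0.0644) × (0.4617−0.06329) = 0.4706×0.3984 = 0.1875 mol/L.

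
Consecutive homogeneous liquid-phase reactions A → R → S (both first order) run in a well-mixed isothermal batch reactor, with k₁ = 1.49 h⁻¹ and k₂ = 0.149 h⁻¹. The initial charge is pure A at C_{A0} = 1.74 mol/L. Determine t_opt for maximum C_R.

1.72 h

The intermediate peaks when r₁ = r₂, i.e. k₁e^(−k₁t) = k₂e^(−k₂t), giving t_opt = ln(k₂/k₁)/(k₂−k₁).
= ln(0.149/1.49)/(0.149−1.49) = ln(0.1000)/-1.341 = -2.303/-1.341 = 1.72 h.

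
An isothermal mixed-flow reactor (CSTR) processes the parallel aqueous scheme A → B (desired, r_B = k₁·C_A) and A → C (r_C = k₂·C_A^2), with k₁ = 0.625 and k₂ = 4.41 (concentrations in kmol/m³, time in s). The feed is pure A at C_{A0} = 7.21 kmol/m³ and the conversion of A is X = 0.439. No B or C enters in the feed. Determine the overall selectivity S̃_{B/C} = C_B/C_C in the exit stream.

Exit C_A = C_{A0}(1−X) = 7.21×0.561 = 4.045 kmol/m³.
In a CSTR the entire volume is at exit conditions, so r_B = 0.625×4.045 = 2.528 and r_C = 4.41×4.045^2 = 72.15.
Overall selectivity = C_B/C_C = r_Bτ/(r_Cτ) = r_B/r_C = 0.0350.

0.0350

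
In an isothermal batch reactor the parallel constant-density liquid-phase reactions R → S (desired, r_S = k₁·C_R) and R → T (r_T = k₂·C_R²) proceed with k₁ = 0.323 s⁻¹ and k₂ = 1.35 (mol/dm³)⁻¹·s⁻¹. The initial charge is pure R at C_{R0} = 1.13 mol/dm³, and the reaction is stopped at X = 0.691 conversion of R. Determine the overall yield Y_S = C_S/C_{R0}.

0.179

C_R = C_{R0}(1−X) = 0.3492 mol/dm³.
Along a PFR/batch, dC_S/dC_R = −r_S/(r_S+r_T) = −k₁/(k₁+k₂·C_R).
Integrating from C_{R0} to C_R: C_S = (0.323/1.35)·ln[(0.323+1.35·1.13)/(0.323+1.35·0.349)] = 0.2393·ln(1.848/0.7944) = 0.2021 mol/dm³.
Y_S = C_S/C_{R0} = 0.2021/1.13 = 0.179.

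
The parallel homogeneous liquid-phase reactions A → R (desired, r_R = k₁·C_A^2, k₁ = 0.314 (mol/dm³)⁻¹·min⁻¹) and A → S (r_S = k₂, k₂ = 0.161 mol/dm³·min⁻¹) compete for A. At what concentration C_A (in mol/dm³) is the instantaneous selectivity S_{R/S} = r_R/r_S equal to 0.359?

0.429 mol/dm³

S_{R/S} = (k₁/k₂)·C_A^2 ⇒ C_A = (S·k₂/k₁)^(0.5).
= (0.359×0.161/0.314)^(0.5) = (0.1841)^(0.5) = 0.429 mol/dm³.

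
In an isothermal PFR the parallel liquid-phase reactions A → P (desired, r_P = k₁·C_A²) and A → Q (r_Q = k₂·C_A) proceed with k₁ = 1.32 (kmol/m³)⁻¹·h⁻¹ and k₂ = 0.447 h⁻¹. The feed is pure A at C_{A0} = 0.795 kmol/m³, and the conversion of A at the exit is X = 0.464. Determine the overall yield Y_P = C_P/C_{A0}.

0.296

C_A = C_{A0}(1−X) = 0.4261 kmol/m³.
Along a PFR/batch, dC_Q/dC_A = −r_Q/(r_P+r_Q) = −k₂/(k₂+k₁·C_A).
Integrating from C_{A0} to C_A: C_Q = (0.447/1.32)·ln[(0.447+1.32·0.795)/(0.447+1.32·0.426)] = 0.3386·ln(1.496/1.009) = 0.1333 kmol/m³.
Then C_P = (C_{A0}−C_A) − C_Q = 0.3689 − 0.1333 = 0.2356 kmol/m³.
Y_P = C_P/C_{A0} = 0.2356/0.795 = 0.296.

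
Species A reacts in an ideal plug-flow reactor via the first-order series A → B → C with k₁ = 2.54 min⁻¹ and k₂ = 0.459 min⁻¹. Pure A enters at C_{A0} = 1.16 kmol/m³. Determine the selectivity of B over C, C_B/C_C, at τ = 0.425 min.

Solving the coupled first-order balances gives C_B(τ) = [k₁/(k₂−k₁)]·C_{A0}·(e^(−k₁τ) − e^(−k₂τ)).
e^(−k₁τ) = e^(−2.54×0.425) = e^(−1.079) = 0.3398; e^(−k₂τ) = e^(−0.1951) = 0.8228.
C_B = 2.54×1.16/(0.459−2.54) × (0.3398−0.8228) = (-1.416)×(-0.4830) = 0.6839 kmol/m³.
C_A = C_{A0}e^(−k₁τ) = 0.3941 kmol/m³, so C_C = C_{A0}−C_A−C_B = 0.08200 kmol/m³; C_B/C_C = 8.34.

8.34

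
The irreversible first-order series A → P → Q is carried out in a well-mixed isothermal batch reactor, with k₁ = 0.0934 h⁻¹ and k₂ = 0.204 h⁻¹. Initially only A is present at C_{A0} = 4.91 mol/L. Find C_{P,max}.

For a first-order series the maximum intermediate yield is C_{P,max}/C_{A0} = (k₁/k₂)^[k₂/(k₂−k₁)].
= (0.0934/0.204)^(0.204/(0.204−0.0934)) = (0.4578)^(1.844) = 0.2367.
C_{P,max} = 0.2367×4.91 = 1.16 mol/L.

1.16 mol/L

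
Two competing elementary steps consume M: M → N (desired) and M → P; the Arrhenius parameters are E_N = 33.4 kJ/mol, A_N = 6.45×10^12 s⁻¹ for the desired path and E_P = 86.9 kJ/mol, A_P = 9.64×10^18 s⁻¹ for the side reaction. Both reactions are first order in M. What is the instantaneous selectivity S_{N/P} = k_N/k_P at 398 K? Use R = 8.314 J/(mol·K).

7.03

Since both paths have the same order in M, the concentration cancels and S_{N/P} = k_N/k_P = (A_N/A_P)·exp[(E_P−E_N)/(RT)].
(E_P−E_N)/(RT) = (86.9−33.4)×10³/(8.314×398) = 53500/3309 = 16.17.
k_N/k_P = (6.45×10^12/9.64×10^18)·exp(16.17) = 6.691×10^-7 × 1.051×10^7 = 7.03.
Since E_N < E_P, lowering the temperature improves selectivity toward N.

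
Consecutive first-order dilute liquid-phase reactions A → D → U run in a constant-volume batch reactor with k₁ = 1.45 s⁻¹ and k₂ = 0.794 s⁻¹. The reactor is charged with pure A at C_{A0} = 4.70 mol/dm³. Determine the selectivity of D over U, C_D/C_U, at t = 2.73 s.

0.274

Solving the coupled first-order balances gives C_D(t) = [k₁/(k₂−k₁)]·C_{A0}·(e^(−k₁t) − e^(−k₂t)).
e^(−k₁t) = e^(−1.45×2.73) = e^(−3.958) = 0.01909; e^(−k₂t) = e^(−2.168) = 0.1144.
C_D = 1.45×4.70/(0.794−1.45) × (0.01909−0.1144) = (-10.39)×(-0.09536) = 0.9906 mol/dm³.
C_A = C_{A0}e^(−k₁t) = 0.08973 mol/dm³, so C_U = C_{A0}−C_A−C_D = 3.620 mol/dm³; C_D/C_U = 0.274.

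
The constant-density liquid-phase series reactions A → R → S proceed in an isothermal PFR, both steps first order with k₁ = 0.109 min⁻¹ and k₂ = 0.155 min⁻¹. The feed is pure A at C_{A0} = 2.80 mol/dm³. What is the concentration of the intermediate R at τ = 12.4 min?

0.746 mol/dm³

For first-order series with pure A initially, C_R(τ) = k₁C_{A0}/(k₂−k₁)·(e^(−k₁τ) − e^(−k₂τ)).
e^(−k₁τ) = e^(−0.109×12.4) = e^(−1.352) = 0.2588; e^(−k₂τ) = e^(−1.922) = 0.1463.
C_R = 0.109×2.80/(0.155−0.109) × (0.2588−0.1463) = 6.635×0.1125 = 0.7465 mol/dm³.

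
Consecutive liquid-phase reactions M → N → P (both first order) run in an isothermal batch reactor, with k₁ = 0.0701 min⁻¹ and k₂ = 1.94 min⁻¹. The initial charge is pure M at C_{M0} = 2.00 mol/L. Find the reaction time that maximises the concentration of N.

For first-order series the maximum of C_N occurs at t_opt = ln(k₂/k₁)/(k₂−k₁).
= ln(1.94/0.0701)/(1.94−0.0701) = ln(27.67)/1.870 = 3.321/1.870 = 1.78 min.

1.78 min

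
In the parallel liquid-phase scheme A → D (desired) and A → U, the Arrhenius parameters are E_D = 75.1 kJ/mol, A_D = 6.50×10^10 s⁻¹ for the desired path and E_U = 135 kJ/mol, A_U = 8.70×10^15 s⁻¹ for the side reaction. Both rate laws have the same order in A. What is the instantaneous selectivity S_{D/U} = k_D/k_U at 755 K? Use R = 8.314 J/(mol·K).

With equal orders, S_{D/U} = k_D/k_U = (A_D/A_U)·exp[(E_U−E_D)/(RT)].
(E_U−E_D)/(RT) = (135−75.1)×10³/(8.314×755) = 59900/6277 = 9.543.
k_D/k_U = (6.50×10^10/8.70×10^15)·exp(9.543) = 7.471×10^-6 × 13942 = 0.104.
Since E_D < E_U, lowering the temperature improves selectivity toward D.

0.104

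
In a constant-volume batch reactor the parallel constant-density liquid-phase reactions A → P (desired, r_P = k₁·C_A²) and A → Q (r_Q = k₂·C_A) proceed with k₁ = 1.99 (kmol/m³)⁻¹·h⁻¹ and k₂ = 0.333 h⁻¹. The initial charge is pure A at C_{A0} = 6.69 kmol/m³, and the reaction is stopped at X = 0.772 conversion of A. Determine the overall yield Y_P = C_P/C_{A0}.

C_A = C_{A0}(1−X) = 1.525 kmol/m³.
Along a PFR/batch, dC_Q/dC_A = −r_Q/(r_P+r_Q) = −k₂/(k₂+k₁·C_A).
Integrating from C_{A0} to C_A: C_Q = (0.333/1.99)·ln[(0.333+1.99·6.69)/(0.333+1.99·1.53)] = 0.1673·ln(13.65/3.368) = 0.2341 kmol/m³.
Then C_P = (C_{A0}−C_A) − C_Q = 5.165 − 0.2341 = 4.931 kmol/m³.
Y_P = C_P/C_{A0} = 4.931/6.69 = 0.737.

0.737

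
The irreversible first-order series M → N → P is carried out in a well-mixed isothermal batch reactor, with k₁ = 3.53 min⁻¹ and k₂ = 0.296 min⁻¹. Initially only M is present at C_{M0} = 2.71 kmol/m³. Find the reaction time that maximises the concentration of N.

Setting dC_N/dt = 0 gives t_opt = ln(k₂/k₁)/(k₂−k₁).
= ln(0.296/3.53)/(0.296−3.53) = ln(0.08385)/-3.234 = -2.479/-3.234 = 0.766 min.

0.766 min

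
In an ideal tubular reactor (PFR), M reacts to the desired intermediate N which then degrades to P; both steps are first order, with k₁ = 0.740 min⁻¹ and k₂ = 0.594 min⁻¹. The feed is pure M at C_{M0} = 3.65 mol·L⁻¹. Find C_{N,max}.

At the optimum, C_{N,max}/C_{M0} = (k₁/k₂)^[k₂/(k₂−k₁)].
= (0.740/0.594)^(0.594/(0.594−0.740)) = (1.246)^(-4.068) = 0.4090.
C_{N,max} = 0.4090×3.65 = 1.49 mol·L⁻¹.

1.49 mol·L⁻¹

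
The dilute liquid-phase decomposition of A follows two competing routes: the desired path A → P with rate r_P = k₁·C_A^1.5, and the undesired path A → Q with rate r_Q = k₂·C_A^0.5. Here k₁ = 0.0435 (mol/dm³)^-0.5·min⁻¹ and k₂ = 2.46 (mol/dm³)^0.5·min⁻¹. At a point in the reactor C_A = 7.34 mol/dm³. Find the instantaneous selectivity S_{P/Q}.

0.130

S_{P/Q} = r_P/r_Q = (k₁·C_A^1.5)/(k₂·C_A^0.5) = (k₁/k₂)·C_A.
= (0.0435×7.340^1.5) / (2.46×7.340^0.5) = 0.8650/6.665 = 0.130.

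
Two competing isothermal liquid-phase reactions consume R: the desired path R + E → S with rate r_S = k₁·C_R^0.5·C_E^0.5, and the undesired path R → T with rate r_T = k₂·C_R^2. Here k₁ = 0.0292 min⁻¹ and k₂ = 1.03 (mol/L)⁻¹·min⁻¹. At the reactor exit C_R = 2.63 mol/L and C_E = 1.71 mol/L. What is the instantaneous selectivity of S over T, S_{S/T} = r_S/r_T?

S_{S/T} = r_S/r_T = (k₁·C_R^0.5·C_E^0.5)/(k₂·C_R^2) = (k₁/k₂)·C_R^-1.5·C_E^0.5.
= (0.0292×2.630^0.5×1.710^0.5) / (1.03×2.630^2) = 0.06192/7.124 = 0.00869.

0.00869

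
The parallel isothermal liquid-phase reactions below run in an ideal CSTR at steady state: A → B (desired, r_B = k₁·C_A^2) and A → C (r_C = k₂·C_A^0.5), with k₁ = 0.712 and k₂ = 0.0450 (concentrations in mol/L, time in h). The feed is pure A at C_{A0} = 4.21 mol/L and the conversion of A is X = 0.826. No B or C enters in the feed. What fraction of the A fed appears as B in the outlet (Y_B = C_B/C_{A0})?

0.750

Exit C_A = C_{A0}(1−X) = 4.21×0.174 = 0.7325 mol/L.
In a CSTR the entire volume is at exit conditions, so r_B = 0.712×0.7325^2 = 0.3821 and r_C = 0.0450×0.7325^0.5 = 0.03851.
Fraction of consumed A going to B: r_B/(r_B+r_C) = 0.9084.
C_B = 0.9084·C_{A0}·X = 0.9084×4.21×0.826 = 3.16 mol/L; Y_B = C_B/C_{A0} = 0.750.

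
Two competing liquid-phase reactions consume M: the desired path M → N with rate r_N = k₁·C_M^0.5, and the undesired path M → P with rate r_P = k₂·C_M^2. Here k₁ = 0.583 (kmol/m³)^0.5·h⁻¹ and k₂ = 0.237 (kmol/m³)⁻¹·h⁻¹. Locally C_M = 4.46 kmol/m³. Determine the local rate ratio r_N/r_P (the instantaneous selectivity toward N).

S_{N/P} = r_N/r_P = (k₁·C_M^0.5)/(k₂·C_M^2) = (k₁/k₂)·C_M^-1.5.
= (0.583×4.460^0.5) / (0.237×4.460^2) = 1.231/4.714 = 0.261.

0.261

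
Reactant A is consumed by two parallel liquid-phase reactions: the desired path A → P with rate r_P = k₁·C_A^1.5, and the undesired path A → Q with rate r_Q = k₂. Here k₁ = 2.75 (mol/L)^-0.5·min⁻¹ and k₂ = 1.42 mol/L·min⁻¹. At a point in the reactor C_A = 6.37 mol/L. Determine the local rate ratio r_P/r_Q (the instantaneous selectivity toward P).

31.1

S_{P/Q} = r_P/r_Q = (k₁·C_A^1.5)/(k₂) = (k₁/k₂)·C_A^1.5.
= (2.75×6.370^1.5) / (1.42) = 44.21/1.420 = 31.1.
Since the desired path is higher order in A, keeping C_A high (PFR or concentrated feed) favours P.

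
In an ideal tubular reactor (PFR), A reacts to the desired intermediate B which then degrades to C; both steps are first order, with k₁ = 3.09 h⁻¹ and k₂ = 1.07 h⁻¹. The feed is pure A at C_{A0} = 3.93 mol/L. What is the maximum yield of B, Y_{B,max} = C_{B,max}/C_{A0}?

0.570

Evaluating C_B at τ_opt = ln(k₂/k₁)/(k₂−k₁) gives C_{B,max}/C_{A0} = (k₁/k₂)^[k₂/(k₂−k₁)].
= (3.09/1.07)^(1.07/(1.07−3.09)) = (2.888)^(-0.5297) = 0.5702.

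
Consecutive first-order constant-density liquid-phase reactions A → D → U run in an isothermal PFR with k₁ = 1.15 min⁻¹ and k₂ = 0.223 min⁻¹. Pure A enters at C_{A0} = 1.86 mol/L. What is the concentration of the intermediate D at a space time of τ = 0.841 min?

Solving the coupled first-order balances gives C_D(τ) = [k₁/(k₂−k₁)]·C_{A0}·(e^(−k₁τ) − e^(−k₂τ)).
e^(−k₁τ) = e^(−1.15×0.841) = e^(−0.9671) = 0.3802; e^(−k₂τ) = e^(−0.1875) = 0.8290.
C_D = 1.15×1.86/(0.223−1.15) × (0.3802−0.8290) = (-2.307)×(-0.4488) = 1.036 mol/L.

1.04 mol/L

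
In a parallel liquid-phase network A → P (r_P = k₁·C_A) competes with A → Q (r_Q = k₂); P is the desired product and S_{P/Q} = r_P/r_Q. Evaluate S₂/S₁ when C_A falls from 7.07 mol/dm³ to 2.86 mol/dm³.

S_{P/Q} = (k₁/k₂)·C_A, so S₂/S₁ = (C_{A,2}/C_{A,1}).
= 2.86/7.07 = 0.405.

0.405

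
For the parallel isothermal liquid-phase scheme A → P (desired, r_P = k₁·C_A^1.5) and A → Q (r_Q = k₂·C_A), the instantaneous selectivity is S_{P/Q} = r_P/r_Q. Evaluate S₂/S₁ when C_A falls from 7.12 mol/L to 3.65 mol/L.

S_{P/Q} = (k₁/k₂)·C_A^0.5, so S₂/S₁ = (C_{A,2}/C_{A,1})^0.5.
= (3.65/7.12)^0.5 = (0.5126)^0.5 = 0.716.

0.716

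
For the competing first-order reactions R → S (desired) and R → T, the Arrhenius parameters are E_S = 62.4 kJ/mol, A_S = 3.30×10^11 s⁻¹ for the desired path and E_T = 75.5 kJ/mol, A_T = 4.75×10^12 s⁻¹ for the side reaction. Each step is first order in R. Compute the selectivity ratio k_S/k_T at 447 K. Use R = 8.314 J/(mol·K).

2.36

k_S/k_T = (A_S/A_T)·exp[−(E_S−E_T)/(RT)] = (A_S/A_T)·exp[(E_T−E_S)/(RT)].
(E_T−E_S)/(RT) = (75.5−62.4)×10³/(8.314×447) = 13100/3716 = 3.525.
k_S/k_T = (3.30×10^11/4.75×10^12)·exp(3.525) = 0.06947 × 33.95 = 2.36.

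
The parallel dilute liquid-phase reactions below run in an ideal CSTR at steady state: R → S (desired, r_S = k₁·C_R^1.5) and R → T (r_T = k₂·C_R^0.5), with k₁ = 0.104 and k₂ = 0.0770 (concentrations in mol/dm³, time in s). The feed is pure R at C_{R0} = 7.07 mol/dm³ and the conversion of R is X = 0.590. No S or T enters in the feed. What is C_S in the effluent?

Exit C_R = C_{R0}(1−X) = 7.07×0.410 = 2.899 mol/dm³.
A CSTR operates uniformly at the exit composition, giving r_S = 0.5133 and r_T = 0.1311 (each k·C_R^n at C_R = 2.899).
Fraction of consumed R going to S: r_S/(r_S+r_T) = 0.7965.
C_S = 0.7965·C_{R0}·X = 0.7965×7.07×0.590 = 3.32 mol/dm³.

3.32 mol/dm³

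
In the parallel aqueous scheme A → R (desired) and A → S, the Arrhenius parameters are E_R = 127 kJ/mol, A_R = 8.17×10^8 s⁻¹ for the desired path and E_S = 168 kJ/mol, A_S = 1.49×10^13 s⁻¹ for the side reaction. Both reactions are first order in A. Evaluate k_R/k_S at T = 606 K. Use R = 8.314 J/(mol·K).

0.188

With equal orders, S_{R/S} = k_R/k_S = (A_R/A_S)·exp[(E_S−E_R)/(RT)].
(E_S−E_R)/(RT) = (168−127)×10³/(8.314×606) = 41000/5038 = 8.138.
k_R/k_S = (8.17×10^8/1.49×10^13)·exp(8.138) = 5.483×10^-5 × 3421 = 0.188.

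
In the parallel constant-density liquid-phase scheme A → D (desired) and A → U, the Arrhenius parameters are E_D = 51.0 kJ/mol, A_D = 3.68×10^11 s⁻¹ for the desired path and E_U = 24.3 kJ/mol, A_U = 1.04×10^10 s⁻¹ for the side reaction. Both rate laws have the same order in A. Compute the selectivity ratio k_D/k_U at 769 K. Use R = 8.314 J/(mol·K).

With equal orders, S_{D/U} = k_D/k_U = (A_D/A_U)·exp[(E_U−E_D)/(RT)].
(E_U−E_D)/(RT) = (24.3−51.0)×10³/(8.314×769) = -26700/6393 = -4.176.
k_D/k_U = (3.68×10^11/1.04×10^10)·exp(-4.176) = 35.38 × 0.01536 = 0.543.

0.543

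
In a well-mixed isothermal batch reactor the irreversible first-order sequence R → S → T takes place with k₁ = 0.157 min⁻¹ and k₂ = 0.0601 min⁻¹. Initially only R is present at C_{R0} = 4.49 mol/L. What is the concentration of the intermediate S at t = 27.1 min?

1.32 mol/L

Solving the coupled first-order balances gives C_S(t) = [k₁/(k₂−k₁)]·C_{R0}·(e^(−k₁t) − e^(−k₂t)).
e^(−k₁t) = e^(−0.157×27.1) = e^(−4.255) = 0.01420; e^(−k₂t) = e^(−1.629) = 0.1962.
C_S = 0.157×4.49/(0.0601−0.157) × (0.01420−0.1962) = (-7.275)×(-0.1820) = 1.324 mol/L.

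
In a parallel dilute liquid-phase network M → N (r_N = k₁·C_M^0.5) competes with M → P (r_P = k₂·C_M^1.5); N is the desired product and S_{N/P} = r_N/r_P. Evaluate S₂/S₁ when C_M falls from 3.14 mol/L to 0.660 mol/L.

4.76

S_{N/P} = (k₁/k₂)·C_M⁻¹, so S₂/S₁ = (C_{M,2}/C_{M,1})⁻¹.
= 3.14/0.660 = 4.76.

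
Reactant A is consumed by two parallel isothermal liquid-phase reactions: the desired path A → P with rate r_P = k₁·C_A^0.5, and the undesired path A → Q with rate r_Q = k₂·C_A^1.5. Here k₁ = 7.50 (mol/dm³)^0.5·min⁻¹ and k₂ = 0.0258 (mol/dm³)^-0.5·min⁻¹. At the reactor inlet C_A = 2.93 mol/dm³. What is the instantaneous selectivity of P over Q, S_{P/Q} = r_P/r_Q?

99.2

S_{P/Q} = r_P/r_Q = (k₁·C_A^0.5)/(k₂·C_A^1.5) = (k₁/k₂)·C_A⁻¹.
= (7.50×2.930^0.5) / (0.0258×2.930^1.5) = 12.84/0.1294 = 99.2.
The undesired path is higher order in A, so low C_A (CSTR or dilute feed) favours P.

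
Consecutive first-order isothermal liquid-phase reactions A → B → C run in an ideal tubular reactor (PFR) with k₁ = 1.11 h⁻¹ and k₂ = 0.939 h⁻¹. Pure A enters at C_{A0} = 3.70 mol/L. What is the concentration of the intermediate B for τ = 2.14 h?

0.987 mol/L

Solving the coupled first-order balances gives C_B(τ) = [k₁/(k₂−k₁)]·C_{A0}·(e^(−k₁τ) − e^(−k₂τ)).
e^(−k₁τ) = e^(−1.11×2.14) = e^(−2.375) = 0.09298; e^(−k₂τ) = e^(−2.009) = 0.1341.
C_B = 1.11×3.70/(0.939−1.11) × (0.09298−0.1341) = (-24.02)×(-0.04108) = 0.9867 mol/L.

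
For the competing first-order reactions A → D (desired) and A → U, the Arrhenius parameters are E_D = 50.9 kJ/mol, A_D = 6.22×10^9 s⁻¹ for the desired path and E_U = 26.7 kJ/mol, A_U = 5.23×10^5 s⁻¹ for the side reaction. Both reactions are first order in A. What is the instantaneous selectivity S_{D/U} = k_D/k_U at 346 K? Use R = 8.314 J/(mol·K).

2.64

With equal orders, S_{D/U} = k_D/k_U = (A_D/A_U)·exp[(E_U−E_D)/(RT)].
(E_U−E_D)/(RT) = (26.7−50.9)×10³/(8.314×346) = -24200/2877 = -8.413.
k_D/k_U = (6.22×10^9/5.23×10^5)·exp(-8.413) = 11893 × 2.221×10^-4 = 2.64.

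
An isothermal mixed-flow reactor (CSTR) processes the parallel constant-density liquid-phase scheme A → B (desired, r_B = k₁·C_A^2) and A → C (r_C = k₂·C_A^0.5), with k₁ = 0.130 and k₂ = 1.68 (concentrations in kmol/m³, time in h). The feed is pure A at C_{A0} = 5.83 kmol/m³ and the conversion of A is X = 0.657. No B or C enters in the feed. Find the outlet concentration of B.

0.688 kmol/m³

Exit C_A = C_{A0}(1−X) = 5.83×0.343 = 2.000 kmol/m³.
In a CSTR the entire volume is at exit conditions, so r_B = 0.130×2.000^2 = 0.5198 and r_C = 1.68×2.000^0.5 = 2.376.
Fraction of consumed A going to B: r_B/(r_B+r_C) = 0.1795.
C_B = 0.1795·C_{A0}·X = 0.1795×5.83×0.657 = 0.688 kmol/m³.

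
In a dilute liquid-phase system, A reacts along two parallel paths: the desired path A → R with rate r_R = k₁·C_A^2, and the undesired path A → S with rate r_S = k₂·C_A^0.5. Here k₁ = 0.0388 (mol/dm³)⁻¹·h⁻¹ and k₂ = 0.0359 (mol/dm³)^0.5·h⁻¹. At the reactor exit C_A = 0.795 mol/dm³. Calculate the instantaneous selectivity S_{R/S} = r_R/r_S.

S_{R/S} = r_R/r_S = (k₁·C_A^2)/(k₂·C_A^0.5) = (k₁/k₂)·C_A^1.5.
= (0.0388×0.7950^2) / (0.0359×0.7950^0.5) = 0.02452/0.03201 = 0.766.

0.766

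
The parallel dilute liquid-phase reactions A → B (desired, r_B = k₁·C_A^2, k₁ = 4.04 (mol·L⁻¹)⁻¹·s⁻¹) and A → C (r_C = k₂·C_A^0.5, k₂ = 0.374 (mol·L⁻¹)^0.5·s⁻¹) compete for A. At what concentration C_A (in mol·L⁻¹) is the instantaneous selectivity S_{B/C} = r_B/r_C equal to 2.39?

0.366 mol·L⁻¹

S_{B/C} = (k₁/k₂)·C_A^1.5 ⇒ C_A = (S·k₂/k₁)^(1/1.5).
= (2.39×0.374/4.04)^(0.6667) = (0.2213)^(0.6667) = 0.366 mol·L⁻¹.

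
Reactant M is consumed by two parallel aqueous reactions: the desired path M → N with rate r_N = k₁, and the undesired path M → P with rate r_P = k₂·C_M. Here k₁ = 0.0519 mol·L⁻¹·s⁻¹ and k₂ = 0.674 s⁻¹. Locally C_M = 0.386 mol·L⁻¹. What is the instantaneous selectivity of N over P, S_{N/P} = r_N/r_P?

0.199

S_{N/P} = r_N/r_P = (k₁)/(k₂·C_M) = (k₁/k₂)·C_M⁻¹.
= (0.0519) / (0.674×0.3860) = 0.05190/0.2602 = 0.199.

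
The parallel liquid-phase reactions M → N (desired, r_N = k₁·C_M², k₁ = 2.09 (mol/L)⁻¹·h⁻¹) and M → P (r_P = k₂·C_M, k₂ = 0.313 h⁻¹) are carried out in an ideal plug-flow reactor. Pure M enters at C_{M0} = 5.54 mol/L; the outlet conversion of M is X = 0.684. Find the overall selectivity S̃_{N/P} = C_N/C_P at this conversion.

C_M = C_{M0}(1−X) = 1.751 mol/L.
Along a PFR/batch, dC_P/dC_M = −r_P/(r_N+r_P) = −k₂/(k₂+k₁·C_M).
Integrating from C_{M0} to C_M: C_P = (0.313/2.09)·ln[(0.313+2.09·5.54)/(0.313+2.09·1.75)] = 0.1498·ln(11.89/3.972) = 0.1642 mol/L.
Then C_N = (C_{M0}−C_M) − C_P = 3.789 − 0.1642 = 3.625 mol/L.
S̃_{N/P} = C_N/C_P = 3.625/0.1642 = 22.1.

22.1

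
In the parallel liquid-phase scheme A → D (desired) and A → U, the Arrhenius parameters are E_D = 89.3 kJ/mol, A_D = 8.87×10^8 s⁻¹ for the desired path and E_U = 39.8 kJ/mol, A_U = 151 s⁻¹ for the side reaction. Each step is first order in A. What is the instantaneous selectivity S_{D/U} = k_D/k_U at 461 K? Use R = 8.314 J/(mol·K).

k_D/k_U = (A_D/A_U)·exp[−(E_D−E_U)/(RT)] = (A_D/A_U)·exp[(E_U−E_D)/(RT)].
(E_U−E_D)/(RT) = (39.8−89.3)×10³/(8.314×461) = -49500/3833 = -12.91.
k_D/k_U = (8.87×10^8/151)·exp(-12.91) = 5.874×10^6 × 2.461×10^-6 = 14.5.
Since E_D > E_U, raising the temperature improves selectivity toward D.

14.5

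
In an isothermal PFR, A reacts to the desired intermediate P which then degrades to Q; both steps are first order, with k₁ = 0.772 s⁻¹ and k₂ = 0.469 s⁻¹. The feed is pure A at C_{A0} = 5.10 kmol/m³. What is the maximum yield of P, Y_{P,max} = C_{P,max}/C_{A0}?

0.462

For a first-order series the maximum intermediate yield is C_{P,max}/C_{A0} = (k₁/k₂)^[k₂/(k₂−k₁)].
= (0.772/0.469)^(0.469/(0.469−0.772)) = (1.646)^(-1.548) = 0.4624.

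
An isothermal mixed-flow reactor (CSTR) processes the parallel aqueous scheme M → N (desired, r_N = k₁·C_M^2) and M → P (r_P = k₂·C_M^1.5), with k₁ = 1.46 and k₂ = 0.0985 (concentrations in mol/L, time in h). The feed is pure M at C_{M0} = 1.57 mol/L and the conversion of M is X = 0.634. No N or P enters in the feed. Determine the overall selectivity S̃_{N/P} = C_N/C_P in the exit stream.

11.2

Exit C_M = C_{M0}(1−X) = 1.57×0.366 = 0.5746 mol/L.
In a CSTR the entire volume is at exit conditions, so r_N = 1.46×0.5746^2 = 0.4821 and r_P = 0.0985×0.5746^1.5 = 0.04290.
Overall selectivity = C_N/C_P = r_Nτ/(r_Pτ) = r_N/r_P = 11.2.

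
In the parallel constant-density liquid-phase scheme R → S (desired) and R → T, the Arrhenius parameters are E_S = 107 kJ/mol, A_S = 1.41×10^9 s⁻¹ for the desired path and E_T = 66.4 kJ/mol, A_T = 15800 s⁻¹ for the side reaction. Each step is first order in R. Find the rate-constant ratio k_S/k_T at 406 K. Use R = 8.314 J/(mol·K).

Since both paths have the same order in R, the concentration cancels and S_{S/T} = k_S/k_T = (A_S/A_T)·exp[(E_T−E_S)/(RT)].
(E_T−E_S)/(RT) = (66.4−107)×10³/(8.314×406) = -40600/3375 = -12.03.
k_S/k_T = (1.41×10^9/15800)·exp(-12.03) = 89241 × 5.975×10^-6 = 0.533.
Since E_S > E_T, raising the temperature improves selectivity toward S.

0.533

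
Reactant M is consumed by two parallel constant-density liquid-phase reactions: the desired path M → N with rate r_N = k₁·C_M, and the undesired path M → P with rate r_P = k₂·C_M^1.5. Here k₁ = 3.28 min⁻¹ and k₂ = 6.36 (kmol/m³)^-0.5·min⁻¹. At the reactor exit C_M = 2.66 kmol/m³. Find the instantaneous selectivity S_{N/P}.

S_{N/P} = r_N/r_P = (k₁·C_M)/(k₂·C_M^1.5) = (k₁/k₂)·C_M^-0.5.
= (3.28×2.660) / (6.36×2.660^1.5) = 8.725/27.59 = 0.316.
The undesired path is higher order in M, so low C_M (CSTR or dilute feed) favours N.

0.316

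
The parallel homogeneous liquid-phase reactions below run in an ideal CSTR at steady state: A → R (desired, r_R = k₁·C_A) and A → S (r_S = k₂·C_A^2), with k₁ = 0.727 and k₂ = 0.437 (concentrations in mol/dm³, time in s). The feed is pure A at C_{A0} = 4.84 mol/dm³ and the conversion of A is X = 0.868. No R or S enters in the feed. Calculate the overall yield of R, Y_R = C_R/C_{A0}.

Exit C_A = C_{A0}(1−X) = 4.84×0.132 = 0.6389 mol/dm³.
In a CSTR the entire volume is at exit conditions, so r_R = 0.727×0.6389 = 0.4645 and r_S = 0.437×0.6389^2 = 0.1784.
Fraction of consumed A going to R: r_R/(r_R+r_S) = 0.7225.
C_R = 0.7225·C_{A0}·X = 0.7225×4.84×0.868 = 3.04 mol/dm³; Y_R = C_R/C_{A0} = 0.627.

0.627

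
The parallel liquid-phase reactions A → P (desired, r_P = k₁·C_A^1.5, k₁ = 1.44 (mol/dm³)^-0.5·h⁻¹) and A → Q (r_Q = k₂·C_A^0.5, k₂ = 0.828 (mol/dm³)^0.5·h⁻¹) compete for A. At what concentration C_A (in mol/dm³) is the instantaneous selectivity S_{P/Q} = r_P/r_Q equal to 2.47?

S_{P/Q} = (k₁/k₂)·C_A ⇒ C_A = S·k₂/k₁.
= 2.47×0.828/1.44 = 1.42 mol/dm³.

1.42 mol/dm³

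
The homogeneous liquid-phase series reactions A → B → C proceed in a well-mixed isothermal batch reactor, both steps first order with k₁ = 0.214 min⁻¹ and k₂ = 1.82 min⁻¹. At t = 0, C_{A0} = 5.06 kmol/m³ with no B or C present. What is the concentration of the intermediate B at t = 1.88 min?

The intermediate concentration in a first-order A→B→C sequence is C_B = k₁C_{A0}(e^(−k₁t) − e^(−k₂t))/(k₂−k₁).
e^(−k₁t) = e^(−0.214×1.88) = e^(−0.4023) = 0.6688; e^(−k₂t) = e^(−3.422) = 0.03266.
C_B = 0.214×5.06/(1.82−0.214) × (0.6688−0.03266) = 0.6742×0.6361 = 0.4289 kmol/m³.

0.429 kmol/m³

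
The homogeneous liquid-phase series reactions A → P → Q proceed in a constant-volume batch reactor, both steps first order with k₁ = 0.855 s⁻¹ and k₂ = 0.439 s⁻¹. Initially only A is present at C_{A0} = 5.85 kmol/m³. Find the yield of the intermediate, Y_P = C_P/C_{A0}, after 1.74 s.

0.493

Solving the coupled first-order balances gives C_P(t) = [k₁/(k₂−k₁)]·C_{A0}·(e^(−k₁t) − e^(−k₂t)).
e^(−k₁t) = e^(−0.855×1.74) = e^(−1.488) = 0.2259; e^(−k₂t) = e^(−0.7639) = 0.4659.
C_P = 0.855×5.85/(0.439−0.855) × (0.2259−0.4659) = (-12.02)×(-0.2400) = 2.885 kmol/m³.
Y_P = C_P/C_{A0} = 2.885/5.85 = 0.493.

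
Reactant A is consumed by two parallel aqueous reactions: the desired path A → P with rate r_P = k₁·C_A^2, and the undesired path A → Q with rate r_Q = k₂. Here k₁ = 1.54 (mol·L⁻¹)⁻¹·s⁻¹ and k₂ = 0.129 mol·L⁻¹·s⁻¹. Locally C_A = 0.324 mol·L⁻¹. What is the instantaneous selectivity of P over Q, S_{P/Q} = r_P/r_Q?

S_{P/Q} = r_P/r_Q = (k₁·C_A^2)/(k₂) = (k₁/k₂)·C_A^2.
= (1.54×0.3240^2) / (0.129) = 0.1617/0.1290 = 1.25.

1.25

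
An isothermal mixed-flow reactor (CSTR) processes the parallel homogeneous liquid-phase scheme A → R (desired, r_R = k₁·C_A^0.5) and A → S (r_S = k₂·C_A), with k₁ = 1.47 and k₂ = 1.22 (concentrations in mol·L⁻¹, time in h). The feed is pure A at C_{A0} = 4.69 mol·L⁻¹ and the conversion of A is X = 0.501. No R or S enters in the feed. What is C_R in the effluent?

1.04 mol·L⁻¹

Exit C_A = C_{A0}(1−X) = 4.69×0.499 = 2.340 mol·L⁻¹.
Rates in a CSTR are evaluated at the outlet concentration: r_R = 1.47×2.340^0.5 = 2.249, r_S = 1.22×2.340 = 2.855.
Fraction of consumed A going to R: r_R/(r_R+r_S) = 0.4406.
C_R = 0.4406·C_{A0}·X = 0.4406×4.69×0.501 = 1.04 mol·L⁻¹.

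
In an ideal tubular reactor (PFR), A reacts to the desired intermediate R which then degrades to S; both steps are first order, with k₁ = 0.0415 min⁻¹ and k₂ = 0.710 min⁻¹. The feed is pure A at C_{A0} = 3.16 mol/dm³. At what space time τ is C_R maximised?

4.25 min

For first-order series the maximum of C_R occurs at τ_opt = ln(k₂/k₁)/(k₂−k₁).
= ln(0.710/0.0415)/(0.710−0.0415) = ln(17.11)/0.6685 = 2.840/0.6685 = 4.25 min.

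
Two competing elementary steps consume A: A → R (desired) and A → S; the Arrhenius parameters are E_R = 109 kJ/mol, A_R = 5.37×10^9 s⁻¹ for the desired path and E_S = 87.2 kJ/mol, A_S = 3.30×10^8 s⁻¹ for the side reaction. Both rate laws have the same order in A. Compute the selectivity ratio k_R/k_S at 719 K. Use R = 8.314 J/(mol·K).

k_R/k_S = (A_R/A_S)·exp[−(E_R−E_S)/(RT)] = (A_R/A_S)·exp[(E_S−E_R)/(RT)].
(E_S−E_R)/(RT) = (87.2−109)×10³/(8.314×719) = -21800/5978 = -3.647.
k_R/k_S = (5.37×10^9/3.30×10^8)·exp(-3.647) = 16.27 × 0.02607 = 0.424.
Since E_R > E_S, raising the temperature improves selectivity toward R.

0.424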